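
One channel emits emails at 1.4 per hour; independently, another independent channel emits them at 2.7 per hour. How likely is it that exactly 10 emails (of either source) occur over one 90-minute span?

0.0455

Independent Poisson processes superpose: combined rate λ = 1.4 + 2.7 = 4.1 per hour.
Over the interval, μ = 4.1 × 1.5 = 6.15 (a 90-minute span = 1.5 hours).
P(N = 10) = e^(−6.15) · 6.15^10/10! ≈ 0.0455.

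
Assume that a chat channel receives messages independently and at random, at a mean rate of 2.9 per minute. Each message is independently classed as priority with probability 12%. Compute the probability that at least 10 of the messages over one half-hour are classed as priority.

0.5958

Thinning: the messages that are classed as priority themselves form a Poisson process with rate 0.12 × 2.9 = 0.348 per minute.
Over the interval, μ = 0.348 × 30 = 10.44 (a half-hour = 30 minutes).
P(N ≥ 10) = 1 − P(N ≤ 9) ≈ 0.5958.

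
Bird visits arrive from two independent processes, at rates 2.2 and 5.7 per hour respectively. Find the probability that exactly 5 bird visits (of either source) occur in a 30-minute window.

Independent Poisson processes superpose: combined rate λ = 2.2 + 5.7 = 7.9 per hour.
Over the interval, μ = 7.9 × 0.5 = 3.95 (a 30-minute window = 0.5 hours).
P(N = 5) = e^(−3.95) · 3.95^5/5! ≈ 0.1543.

0.1543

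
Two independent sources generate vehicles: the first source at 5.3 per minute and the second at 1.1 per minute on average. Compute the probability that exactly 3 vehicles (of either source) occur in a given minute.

Independent Poisson processes superpose: combined rate λ = 5.3 + 1.1 = 6.4 per minute.
So μ = 6.4.
P(N = 3) = e^(−6.4) · 6.4^3/3! ≈ 0.0726.

0.0726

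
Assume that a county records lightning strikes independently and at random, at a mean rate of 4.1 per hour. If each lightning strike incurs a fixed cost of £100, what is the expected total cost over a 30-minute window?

£205

E[N] = 4.1 × 0.5 = 2.05 (a 30-minute window = 0.5 hours); E[cost] = 2.05 × £100 = £205.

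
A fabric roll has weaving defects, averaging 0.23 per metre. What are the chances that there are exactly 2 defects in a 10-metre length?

Over the interval, μ = 0.23 × 10 = 2.3 (a 10-metre length = 10 metres).
P(N = 2) = e^(−μ) μ^2/2! = e^(−2.3) · 2.3^2/2 ≈ 0.2652.

0.2652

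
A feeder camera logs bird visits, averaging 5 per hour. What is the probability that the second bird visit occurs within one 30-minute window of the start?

Over the interval, μ = 5 × 0.5 = 2.5 (a 30-minute window = 0.5 hours).
The second arrival falls in the interval iff at least 2 events occur there: P(S_2 ≤ t) = P(N ≥ 2) = 1 − P(N ≤ 1) ≈ 0.7127.

0.7127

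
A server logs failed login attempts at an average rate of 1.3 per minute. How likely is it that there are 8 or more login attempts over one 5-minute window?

0.3272

Over the interval, μ = 1.3 × 5 = 6.5 (a 5-minute window = 5 minutes).
P(N ≥ 8) = 1 − P(N ≤ 7) = 1 − Σ_{j=0}^{7} e^(−μ) μ^j/j! ≈ 0.3272.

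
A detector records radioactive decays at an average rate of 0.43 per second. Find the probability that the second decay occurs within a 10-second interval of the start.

Over the interval, μ = 0.43 × 10 = 4.3 (a 10-second interval = 10 seconds).
The second arrival falls in the interval iff at least 2 events occur there: P(S_2 ≤ t) = P(N ≥ 2) = 1 − P(N ≤ 1) ≈ 0.9281.

0.9281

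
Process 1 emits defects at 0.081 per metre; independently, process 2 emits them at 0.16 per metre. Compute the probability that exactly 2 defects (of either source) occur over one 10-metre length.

0.2608

Independent Poisson processes superpose: combined rate λ = 0.081 + 0.16 = 0.241 per metre.
Over the interval, μ = 0.241 × 10 = 2.41 (a 10-metre length = 10 metres).
P(N = 2) = e^(−2.41) · 2.41^2/2! ≈ 0.2608.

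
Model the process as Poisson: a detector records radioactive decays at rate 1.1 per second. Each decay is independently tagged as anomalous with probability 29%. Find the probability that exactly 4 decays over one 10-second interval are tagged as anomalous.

0.1776

Thinning: the decays that are tagged as anomalous themselves form a Poisson process with rate 0.29 × 1.1 = 0.319 per second.
Over the interval, μ = 0.319 × 10 = 3.19 (a 10-second interval = 10 seconds).
P(N = 4) = e^(−3.19) · 3.19^4/4! ≈ 0.1776.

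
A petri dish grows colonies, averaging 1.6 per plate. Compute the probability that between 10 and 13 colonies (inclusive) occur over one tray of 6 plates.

Over the interval, μ = 1.6 × 6 = 9.6 (a tray of 6 plates = 6 plates).
P(10 ≤ N ≤ 13) = Σ_{j=10}^{13} e^(−9.6) · 9.6^j/j! ≈ 0.3830.

0.3830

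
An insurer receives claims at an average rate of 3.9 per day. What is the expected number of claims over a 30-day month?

E[N] = λt = 3.9 × 30 = 117 (a 30-day month = 30 days).

117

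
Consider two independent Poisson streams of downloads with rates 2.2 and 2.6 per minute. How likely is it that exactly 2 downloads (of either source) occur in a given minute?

0.0948

Independent Poisson processes superpose: combined rate λ = 2.2 + 2.6 = 4.8 per minute.
So μ = 4.8.
P(N = 2) = e^(−4.8) · 4.8^2/2! ≈ 0.0948.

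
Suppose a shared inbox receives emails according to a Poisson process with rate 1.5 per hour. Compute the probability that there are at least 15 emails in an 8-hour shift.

0.2280

Over the interval, μ = 1.5 × 8 = 12 (an 8-hour shift = 8 hours).
P(N ≥ 15) = 1 − P(N ≤ 14) = 1 − Σ_{j=0}^{14} e^(−μ) μ^j/j! ≈ 0.2280.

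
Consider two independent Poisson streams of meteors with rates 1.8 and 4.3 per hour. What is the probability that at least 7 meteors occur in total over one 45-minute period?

0.1787

Independent Poisson processes superpose: combined rate λ = 1.8 + 4.3 = 6.1 per hour.
Over the interval, μ = 6.1 × 0.75 = 4.575 (a 45-minute period = 0.75 hours).
P(N ≥ 7) = 1 − P(N ≤ 6) ≈ 0.1787.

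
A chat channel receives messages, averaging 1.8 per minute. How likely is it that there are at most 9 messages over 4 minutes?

0.8096

Over the interval, μ = 1.8 × 4 = 7.2 (4 minutes).
P(N ≤ 9) = Σ_{j=0}^{9} e^(−μ) μ^j/j! ≈ 0.8096.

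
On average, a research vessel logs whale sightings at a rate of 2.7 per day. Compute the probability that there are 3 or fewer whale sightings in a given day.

0.7141

With mean μ = 2.7 per day,
P(N ≤ 3) = Σ_{j=0}^{3} e^(−μ) μ^j/j! ≈ 0.7141.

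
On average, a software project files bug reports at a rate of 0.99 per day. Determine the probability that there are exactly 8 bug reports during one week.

0.1290

Over the interval, μ = 0.99 × 7 = 6.93 (a week = 7 days).
P(N = 8) = e^(−μ) μ^8/8! = e^(−6.93) · 6.93^8/40320 ≈ 0.1290.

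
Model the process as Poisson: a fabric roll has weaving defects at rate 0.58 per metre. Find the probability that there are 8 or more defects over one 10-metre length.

0.2290

Over the interval, μ = 0.58 × 10 = 5.8 (a 10-metre length = 10 metres).
P(N ≥ 8) = 1 − P(N ≤ 7) = 1 − Σ_{j=0}^{7} e^(−μ) μ^j/j! ≈ 0.2290.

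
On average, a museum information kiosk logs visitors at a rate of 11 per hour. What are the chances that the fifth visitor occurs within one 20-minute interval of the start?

Over the interval, μ = 11 × 1/3 ≈ 3.66667 (a 20-minute interval = 1/3 hours).
The fifth arrival falls in the interval iff at least 5 events occur there: P(S_5 ≤ t) = P(N ≥ 5) = 1 − P(N ≤ 4) ≈ 0.3064.

0.3064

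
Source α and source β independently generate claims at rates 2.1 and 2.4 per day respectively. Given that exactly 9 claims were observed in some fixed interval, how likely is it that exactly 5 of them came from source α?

Given the total, each event is independently from source α with probability p = λ_α/(λ_α+λ_β) = 2.1/4.5 ≈ 0.4667.
So K ~ Binomial(9, 2.1/4.5): P(K = 5) = C(9,5) · (2.1/4.5)^5 · (2.4/4.5)^4 ≈ 0.2256.

0.2256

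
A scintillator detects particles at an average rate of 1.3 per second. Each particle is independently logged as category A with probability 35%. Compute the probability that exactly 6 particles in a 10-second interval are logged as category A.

0.1302

Thinning: the particles that are logged as category A themselves form a Poisson process with rate 0.35 × 1.3 = 0.455 per second.
Over the interval, μ = 0.455 × 10 = 4.55 (a 10-second interval = 10 seconds).
P(N = 6) = e^(−4.55) · 4.55^6/6! ≈ 0.1302.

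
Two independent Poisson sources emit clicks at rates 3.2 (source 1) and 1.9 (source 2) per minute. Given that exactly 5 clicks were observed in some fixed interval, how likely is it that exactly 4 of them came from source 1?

0.2887

Given the total, each event is independently from source 1 with probability p = λ_1/(λ_1+λ_2) = 3.2/5.1 ≈ 0.6275.
So K ~ Binomial(5, 3.2/5.1): P(K = 4) = C(5,4) · (3.2/5.1)^4 · (1.9/5.1)^1 ≈ 0.2887.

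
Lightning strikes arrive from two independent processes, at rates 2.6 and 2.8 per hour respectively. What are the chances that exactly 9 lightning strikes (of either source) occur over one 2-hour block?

0.1124

Independent Poisson processes superpose: combined rate λ = 2.6 + 2.8 = 5.4 per hour.
Over the interval, μ = 5.4 × 2 = 10.8 (a 2-hour block = 2 hours).
P(N = 9) = e^(−10.8) · 10.8^9/9! ≈ 0.1124.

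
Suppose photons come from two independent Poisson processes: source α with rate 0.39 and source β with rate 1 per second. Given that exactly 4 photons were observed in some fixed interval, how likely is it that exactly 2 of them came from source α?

0.2445

Given the total, each event is independently from source α with probability p = λ_α/(λ_α+λ_β) = 0.39/1.39 ≈ 0.2806.
So K ~ Binomial(4, 0.39/1.39): P(K = 2) = C(4,2) · (0.39/1.39)^2 · (1/1.39)^2 ≈ 0.2445.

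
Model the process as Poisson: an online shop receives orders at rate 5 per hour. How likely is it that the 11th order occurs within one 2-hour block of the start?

0.4170

Over the interval, μ = 5 × 2 = 10 (a 2-hour block = 2 hours).
The 11th arrival falls in the interval iff at least 11 events occur there: P(S_11 ≤ t) = P(N ≥ 11) = 1 − P(N ≤ 10) ≈ 0.4170.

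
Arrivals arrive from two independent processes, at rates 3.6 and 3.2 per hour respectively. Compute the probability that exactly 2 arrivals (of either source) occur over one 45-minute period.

0.0793

Independent Poisson processes superpose: combined rate λ = 3.6 + 3.2 = 6.8 per hour.
Over the interval, μ = 6.8 × 0.75 = 5.1 (a 45-minute period = 0.75 hours).
P(N = 2) = e^(−5.1) · 5.1^2/2! ≈ 0.0793.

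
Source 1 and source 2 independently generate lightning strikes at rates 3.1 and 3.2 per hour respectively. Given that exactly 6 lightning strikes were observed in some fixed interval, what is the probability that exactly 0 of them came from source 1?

0.0172

Given the total, each event is independently from source 1 with probability p = λ_1/(λ_1+λ_2) = 3.1/6.3 ≈ 0.4921.
So K ~ Binomial(6, 3.1/6.3): P(K = 0) = C(6,0) · (3.1/6.3)^0 · (3.2/6.3)^6 ≈ 0.0172.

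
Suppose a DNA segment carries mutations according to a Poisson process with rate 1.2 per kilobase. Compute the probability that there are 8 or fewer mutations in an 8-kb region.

0.3796

Over the interval, μ = 1.2 × 8 = 9.6 (an 8-kb region = 8 kilobases).
P(N ≤ 8) = Σ_{j=0}^{8} e^(−μ) μ^j/j! ≈ 0.3796.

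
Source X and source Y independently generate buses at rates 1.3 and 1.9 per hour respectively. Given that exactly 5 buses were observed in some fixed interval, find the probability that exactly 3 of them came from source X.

0.2364

Given the total, each event is independently from source X with probability p = λ_X/(λ_X+λ_Y) = 1.3/3.2 ≈ 0.4062.
So K ~ Binomial(5, 1.3/3.2): P(K = 3) = C(5,3) · (1.3/3.2)^3 · (1.9/3.2)^2 ≈ 0.2364.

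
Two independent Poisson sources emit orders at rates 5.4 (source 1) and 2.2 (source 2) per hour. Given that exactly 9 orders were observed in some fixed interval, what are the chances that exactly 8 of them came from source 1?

Given the total, each event is independently from source 1 with probability p = λ_1/(λ_1+λ_2) = 5.4/7.6 ≈ 0.7105.
So K ~ Binomial(9, 5.4/7.6): P(K = 8) = C(9,8) · (5.4/7.6)^8 · (2.2/7.6)^1 ≈ 0.1692.

0.1692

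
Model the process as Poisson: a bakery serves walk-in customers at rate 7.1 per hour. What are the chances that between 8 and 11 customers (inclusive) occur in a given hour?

0.3582

With mean μ = 7.1 per hour,
P(8 ≤ N ≤ 11) = Σ_{j=8}^{11} e^(−7.1) · 7.1^j/j! ≈ 0.3582.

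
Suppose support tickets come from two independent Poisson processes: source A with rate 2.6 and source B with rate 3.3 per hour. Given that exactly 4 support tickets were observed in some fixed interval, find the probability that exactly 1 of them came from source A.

0.3084

Given the total, each event is independently from source A with probability p = λ_A/(λ_A+λ_B) = 2.6/5.9 ≈ 0.4407.
So K ~ Binomial(4, 2.6/5.9): P(K = 1) = C(4,1) · (2.6/5.9)^1 · (3.3/5.9)^3 ≈ 0.3084.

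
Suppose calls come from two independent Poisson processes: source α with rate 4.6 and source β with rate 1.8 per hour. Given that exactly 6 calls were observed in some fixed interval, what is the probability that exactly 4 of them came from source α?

0.3167

Given the total, each event is independently from source α with probability p = λ_α/(λ_α+λ_β) = 4.6/6.4 ≈ 0.7188.
So K ~ Binomial(6, 4.6/6.4): P(K = 4) = C(6,4) · (4.6/6.4)^4 · (1.8/6.4)^2 ≈ 0.3167.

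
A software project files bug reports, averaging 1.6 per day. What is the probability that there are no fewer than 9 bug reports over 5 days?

Over the interval, μ = 1.6 × 5 = 8 (5 days).
P(N ≥ 9) = 1 − P(N ≤ 8) = 1 − Σ_{j=0}^{8} e^(−μ) μ^j/j! ≈ 0.4075.

0.4075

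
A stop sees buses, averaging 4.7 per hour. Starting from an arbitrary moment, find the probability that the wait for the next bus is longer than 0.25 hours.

The wait for the next event is exponential with rate λ = 4.7 per hour.
P(T > 0.25) = e^(−λt) = e^(−4.7 × 0.25) = e^(−1.175) ≈ 0.3088.

0.3088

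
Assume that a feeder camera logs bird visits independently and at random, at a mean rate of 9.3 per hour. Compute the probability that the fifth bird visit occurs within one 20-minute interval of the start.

0.2018

Over the interval, μ = 9.3 × 1/3 = 3.1 (a 20-minute interval = 1/3 hours).
The fifth arrival falls in the interval iff at least 5 events occur there: P(S_5 ≤ t) = P(N ≥ 5) = 1 − P(N ≤ 4) ≈ 0.2018.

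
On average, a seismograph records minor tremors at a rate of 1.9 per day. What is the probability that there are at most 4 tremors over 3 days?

Over the interval, μ = 1.9 × 3 = 5.7 (3 days).
P(N ≤ 4) = Σ_{j=0}^{4} e^(−μ) μ^j/j! ≈ 0.3272.

0.3272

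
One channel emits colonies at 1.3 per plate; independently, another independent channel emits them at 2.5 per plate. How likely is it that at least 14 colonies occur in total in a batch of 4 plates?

Independent Poisson processes superpose: combined rate λ = 1.3 + 2.5 = 3.8 per plate.
Over the interval, μ = 3.8 × 4 = 15.2 (a batch of 4 plates = 4 plates).
P(N ≥ 14) = 1 − P(N ≤ 13) ≈ 0.6556.

0.6556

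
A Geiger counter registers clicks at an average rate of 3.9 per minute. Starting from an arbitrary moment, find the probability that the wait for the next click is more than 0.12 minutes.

0.6263

The wait for the next event is exponential with rate λ = 3.9 per minute.
P(T > 0.12) = e^(−λt) = e^(−3.9 × 0.12) = e^(−0.468) ≈ 0.6263.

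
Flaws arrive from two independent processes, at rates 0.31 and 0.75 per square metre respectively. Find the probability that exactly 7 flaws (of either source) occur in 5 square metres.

Independent Poisson processes superpose: combined rate λ = 0.31 + 0.75 = 1.06 per square metre.
Over the interval, μ = 1.06 × 5 = 5.3 (5 square metres).
P(N = 7) = e^(−5.3) · 5.3^7/7! ≈ 0.1163.

0.1163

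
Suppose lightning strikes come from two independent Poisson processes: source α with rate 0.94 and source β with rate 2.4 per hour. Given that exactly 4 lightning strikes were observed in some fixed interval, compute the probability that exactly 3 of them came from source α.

0.0641

Given the total, each event is independently from source α with probability p = λ_α/(λ_α+λ_β) = 0.94/3.34 ≈ 0.2814.
So K ~ Binomial(4, 0.94/3.34): P(K = 3) = C(4,3) · (0.94/3.34)^3 · (2.4/3.34)^1 ≈ 0.0641.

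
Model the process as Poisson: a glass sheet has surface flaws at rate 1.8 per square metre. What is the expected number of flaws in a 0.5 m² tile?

E[N] = λt = 1.8 × 0.5 = 0.9 (a 0.5 m² tile = 0.5 square metres).

0.9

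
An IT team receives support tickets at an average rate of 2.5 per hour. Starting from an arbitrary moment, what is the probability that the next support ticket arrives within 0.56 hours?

0.7534

Inter-arrival times are exponential with rate λ = 2.5 per hour.
P(T ≤ 0.56) = 1 − e^(−λt) = 1 − e^(−2.5 × 0.56) = 1 − e^(−1.4) ≈ 0.7534.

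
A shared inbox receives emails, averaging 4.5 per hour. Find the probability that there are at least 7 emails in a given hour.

0.1689

With mean μ = 4.5 per hour,
P(N ≥ 7) = 1 − P(N ≤ 6) = 1 − Σ_{j=0}^{6} e^(−μ) μ^j/j! ≈ 0.1689.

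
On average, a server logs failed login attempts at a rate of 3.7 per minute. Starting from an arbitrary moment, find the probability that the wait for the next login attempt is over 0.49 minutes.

The wait for the next event is exponential with rate λ = 3.7 per minute.
P(T > 0.49) = e^(−λt) = e^(−3.7 × 0.49) = e^(−1.813) ≈ 0.1632.

0.1632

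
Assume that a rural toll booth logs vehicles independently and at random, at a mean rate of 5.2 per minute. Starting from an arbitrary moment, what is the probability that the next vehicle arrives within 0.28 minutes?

0.7668

Inter-arrival times are exponential with rate λ = 5.2 per minute.
P(T ≤ 0.28) = 1 − e^(−λt) = 1 − e^(−5.2 × 0.28) = 1 − e^(−1.456) ≈ 0.7668.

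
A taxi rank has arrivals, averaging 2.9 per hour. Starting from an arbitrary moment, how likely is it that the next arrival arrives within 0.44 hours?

Inter-arrival times are exponential with rate λ = 2.9 per hour.
P(T ≤ 0.44) = 1 − e^(−λt) = 1 − e^(−2.9 × 0.44) = 1 − e^(−1.276) ≈ 0.7208.

0.7208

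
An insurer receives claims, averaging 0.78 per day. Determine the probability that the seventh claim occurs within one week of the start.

Over the interval, μ = 0.78 × 7 = 5.46 (a week = 7 days).
The seventh arrival falls in the interval iff at least 7 events occur there: P(S_7 ≤ t) = P(N ≥ 7) = 1 − P(N ≤ 6) ≈ 0.3077.

0.3077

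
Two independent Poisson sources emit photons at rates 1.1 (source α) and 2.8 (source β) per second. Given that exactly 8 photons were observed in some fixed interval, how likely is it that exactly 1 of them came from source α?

Given the total, each event is independently from source α with probability p = λ_α/(λ_α+λ_β) = 1.1/3.9 ≈ 0.2821.
So K ~ Binomial(8, 1.1/3.9): P(K = 1) = C(8,1) · (1.1/3.9)^1 · (2.8/3.9)^7 ≈ 0.2219.

0.2219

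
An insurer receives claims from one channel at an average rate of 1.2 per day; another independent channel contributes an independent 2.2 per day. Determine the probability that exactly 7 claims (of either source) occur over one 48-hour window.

Independent Poisson processes superpose: combined rate λ = 1.2 + 2.2 = 3.4 per day.
Over the interval, μ = 3.4 × 2 = 6.8 (a 48-hour window = 2 days).
P(N = 7) = e^(−6.8) · 6.8^7/7! ≈ 0.1486.

0.1486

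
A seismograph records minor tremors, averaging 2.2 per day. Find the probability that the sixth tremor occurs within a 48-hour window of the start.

Over the interval, μ = 2.2 × 2 = 4.4 (a 48-hour window = 2 days).
The sixth arrival falls in the interval iff at least 6 events occur there: P(S_6 ≤ t) = P(N ≥ 6) = 1 − P(N ≤ 5) ≈ 0.2801.

0.2801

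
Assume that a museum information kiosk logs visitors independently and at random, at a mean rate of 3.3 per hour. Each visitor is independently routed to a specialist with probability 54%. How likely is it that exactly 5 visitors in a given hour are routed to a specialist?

0.0252

Thinning: the visitors that are routed to a specialist themselves form a Poisson process with rate 0.54 × 3.3 = 1.782 per hour.
So μ = 1.782.
P(N = 5) = e^(−1.782) · 1.782^5/5! ≈ 0.0252.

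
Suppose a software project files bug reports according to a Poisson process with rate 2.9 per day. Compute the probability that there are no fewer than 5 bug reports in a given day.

With mean μ = 2.9 per day,
P(N ≥ 5) = 1 − P(N ≤ 4) = 1 − Σ_{j=0}^{4} e^(−μ) μ^j/j! ≈ 0.1682.

0.1682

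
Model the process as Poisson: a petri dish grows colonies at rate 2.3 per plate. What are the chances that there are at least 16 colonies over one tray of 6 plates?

Over the interval, μ = 2.3 × 6 = 13.8 (a tray of 6 plates = 6 plates).
P(N ≥ 16) = 1 − P(N ≤ 15) = 1 − Σ_{j=0}^{15} e^(−μ) μ^j/j! ≈ 0.3110.

0.3110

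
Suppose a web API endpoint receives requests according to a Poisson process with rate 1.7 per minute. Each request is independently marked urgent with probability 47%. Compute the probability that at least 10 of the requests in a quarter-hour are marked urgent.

Thinning: the requests that are marked urgent themselves form a Poisson process with rate 0.47 × 1.7 = 0.799 per minute.
Over the interval, μ = 0.799 × 15 = 11.985 (a quarter-hour = 15 minutes).
P(N ≥ 10) = 1 − P(N ≤ 9) ≈ 0.7563.

0.7563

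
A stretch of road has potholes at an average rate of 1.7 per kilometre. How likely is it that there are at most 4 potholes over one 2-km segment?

0.7442

Over the interval, μ = 1.7 × 2 = 3.4 (a 2-km segment = 2 kilometres).
P(N ≤ 4) = Σ_{j=0}^{4} e^(−μ) μ^j/j! ≈ 0.7442.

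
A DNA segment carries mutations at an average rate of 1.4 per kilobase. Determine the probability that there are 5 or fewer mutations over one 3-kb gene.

Over the interval, μ = 1.4 × 3 = 4.2 (a 3-kb gene = 3 kilobases).
P(N ≤ 5) = Σ_{j=0}^{5} e^(−μ) μ^j/j! ≈ 0.7531.

0.7531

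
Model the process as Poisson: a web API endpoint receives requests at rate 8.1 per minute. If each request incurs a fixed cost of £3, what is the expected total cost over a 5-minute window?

E[N] = 8.1 × 5 = 40.5 (a 5-minute window = 5 minutes); E[cost] = 40.5 × £3 = £121.5.

£121.5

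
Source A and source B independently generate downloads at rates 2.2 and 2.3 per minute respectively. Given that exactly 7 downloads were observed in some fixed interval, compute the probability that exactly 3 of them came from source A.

0.2791

Given the total, each event is independently from source A with probability p = λ_A/(λ_A+λ_B) = 2.2/4.5 ≈ 0.4889.
So K ~ Binomial(7, 2.2/4.5): P(K = 3) = C(7,3) · (2.2/4.5)^3 · (2.3/4.5)^4 ≈ 0.2791.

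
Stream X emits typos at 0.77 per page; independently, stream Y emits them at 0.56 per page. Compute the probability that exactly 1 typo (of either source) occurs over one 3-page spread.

0.0738

Independent Poisson processes superpose: combined rate λ = 0.77 + 0.56 = 1.33 per page.
Over the interval, μ = 1.33 × 3 = 3.99 (a 3-page spread = 3 pages).
P(N = 1) = e^(−3.99) · 3.99^1/1! ≈ 0.0738.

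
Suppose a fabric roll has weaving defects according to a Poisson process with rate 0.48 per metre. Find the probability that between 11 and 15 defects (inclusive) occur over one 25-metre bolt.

Over the interval, μ = 0.48 × 25 = 12 (a 25-metre bolt = 25 metres).
P(11 ≤ N ≤ 15) = Σ_{j=11}^{15} e^(−12) · 12^j/j! ≈ 0.4972.

0.4972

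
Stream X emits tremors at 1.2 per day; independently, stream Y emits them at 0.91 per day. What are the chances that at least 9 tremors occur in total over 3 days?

0.1886

Independent Poisson processes superpose: combined rate λ = 1.2 + 0.91 = 2.11 per day.
Over the interval, μ = 2.11 × 3 = 6.33 (3 days).
P(N ≥ 9) = 1 − P(N ≤ 8) ≈ 0.1886.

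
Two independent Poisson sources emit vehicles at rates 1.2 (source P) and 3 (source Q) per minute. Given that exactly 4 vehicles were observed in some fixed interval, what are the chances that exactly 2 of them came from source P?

Given the total, each event is independently from source P with probability p = λ_P/(λ_P+λ_Q) = 1.2/4.2 ≈ 0.2857.
So K ~ Binomial(4, 1.2/4.2): P(K = 2) = C(4,2) · (1.2/4.2)^2 · (3/4.2)^2 ≈ 0.2499.

0.2499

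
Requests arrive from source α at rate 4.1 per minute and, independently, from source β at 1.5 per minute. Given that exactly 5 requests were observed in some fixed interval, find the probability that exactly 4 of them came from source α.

Given the total, each event is independently from source α with probability p = λ_α/(λ_α+λ_β) = 4.1/5.6 ≈ 0.7321.
So K ~ Binomial(5, 4.1/5.6): P(K = 4) = C(5,4) · (4.1/5.6)^4 · (1.5/5.6)^1 ≈ 0.3848.

0.3848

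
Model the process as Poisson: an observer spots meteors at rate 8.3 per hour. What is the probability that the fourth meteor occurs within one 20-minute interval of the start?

0.3007

Over the interval, μ = 8.3 × 1/3 ≈ 2.76667 (a 20-minute interval = 1/3 hours).
The fourth arrival falls in the interval iff at least 4 events occur there: P(S_4 ≤ t) = P(N ≥ 4) = 1 − P(N ≤ 3) ≈ 0.3007.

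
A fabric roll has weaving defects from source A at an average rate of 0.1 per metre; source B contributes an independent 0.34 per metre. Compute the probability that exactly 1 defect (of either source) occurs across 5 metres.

0.2438

Independent Poisson processes superpose: combined rate λ = 0.1 + 0.34 = 0.44 per metre.
Over the interval, μ = 0.44 × 5 = 2.2 (5 metres).
P(N = 1) = e^(−2.2) · 2.2^1/1! ≈ 0.2438.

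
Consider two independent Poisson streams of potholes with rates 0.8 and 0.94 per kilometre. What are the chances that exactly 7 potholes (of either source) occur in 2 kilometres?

Independent Poisson processes superpose: combined rate λ = 0.8 + 0.94 = 1.74 per kilometre.
Over the interval, μ = 1.74 × 2 = 3.48 (2 kilometres).
P(N = 7) = e^(−3.48) · 3.48^7/7! ≈ 0.0378.

0.0378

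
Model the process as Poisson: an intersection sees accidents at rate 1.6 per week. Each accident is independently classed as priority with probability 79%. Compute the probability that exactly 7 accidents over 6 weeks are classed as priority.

Thinning: the accidents that are classed as priority themselves form a Poisson process with rate 0.79 × 1.6 = 1.264 per week.
Over the interval, μ = 1.264 × 6 = 7.584 (6 weeks).
P(N = 7) = e^(−7.584) · 7.584^7/7! ≈ 0.1456.

0.1456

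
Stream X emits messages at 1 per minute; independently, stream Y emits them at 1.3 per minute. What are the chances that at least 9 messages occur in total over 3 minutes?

Independent Poisson processes superpose: combined rate λ = 1 + 1.3 = 2.3 per minute.
Over the interval, μ = 2.3 × 3 = 6.9 (3 minutes).
P(N ≥ 9) = 1 − P(N ≤ 8) ≈ 0.2580.

0.2580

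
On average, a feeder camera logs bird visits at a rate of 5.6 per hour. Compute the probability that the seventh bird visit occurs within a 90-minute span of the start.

0.7330

Over the interval, μ = 5.6 × 1.5 = 8.4 (a 90-minute span = 1.5 hours).
The seventh arrival falls in the interval iff at least 7 events occur there: P(S_7 ≤ t) = P(N ≥ 7) = 1 − P(N ≤ 6) ≈ 0.7330.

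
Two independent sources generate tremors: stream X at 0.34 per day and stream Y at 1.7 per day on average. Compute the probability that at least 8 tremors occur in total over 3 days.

0.2727

Independent Poisson processes superpose: combined rate λ = 0.34 + 1.7 = 2.04 per day.
Over the interval, μ = 2.04 × 3 = 6.12 (3 days).
P(N ≥ 8) = 1 − P(N ≤ 7) ≈ 0.2727.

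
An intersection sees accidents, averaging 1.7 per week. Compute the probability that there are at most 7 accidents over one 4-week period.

Over the interval, μ = 1.7 × 4 = 6.8 (a 4-week period = 4 weeks).
P(N ≤ 7) = Σ_{j=0}^{7} e^(−μ) μ^j/j! ≈ 0.6285.

0.6285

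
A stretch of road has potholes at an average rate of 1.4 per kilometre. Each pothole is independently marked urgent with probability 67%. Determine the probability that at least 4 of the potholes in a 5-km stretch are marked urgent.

0.6887

Thinning: the potholes that are marked urgent themselves form a Poisson process with rate 0.67 × 1.4 = 0.938 per kilometre.
Over the interval, μ = 0.938 × 5 = 4.69 (a 5-km stretch = 5 kilometres).
P(N ≥ 4) = 1 − P(N ≤ 3) ≈ 0.6887.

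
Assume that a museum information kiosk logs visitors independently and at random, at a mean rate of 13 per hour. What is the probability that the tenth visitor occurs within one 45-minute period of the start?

Over the interval, μ = 13 × 0.75 = 9.75 (a 45-minute period = 0.75 hours).
The tenth arrival falls in the interval iff at least 10 events occur there: P(S_10 ≤ t) = P(N ≥ 10) = 1 − P(N ≤ 9) ≈ 0.5104.

0.5104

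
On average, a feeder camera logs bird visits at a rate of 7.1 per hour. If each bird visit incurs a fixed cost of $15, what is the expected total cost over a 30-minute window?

$53.25

E[N] = 7.1 × 0.5 = 3.55 (a 30-minute window = 0.5 hours); E[cost] = 3.55 × $15 = $53.25.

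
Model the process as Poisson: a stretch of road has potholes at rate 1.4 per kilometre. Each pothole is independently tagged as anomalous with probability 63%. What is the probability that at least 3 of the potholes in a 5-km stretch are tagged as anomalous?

Thinning: the potholes that are tagged as anomalous themselves form a Poisson process with rate 0.63 × 1.4 = 0.882 per kilometre.
Over the interval, μ = 0.882 × 5 = 4.41 (a 5-km stretch = 5 kilometres).
P(N ≥ 3) = 1 − P(N ≤ 2) ≈ 0.8160.

0.8160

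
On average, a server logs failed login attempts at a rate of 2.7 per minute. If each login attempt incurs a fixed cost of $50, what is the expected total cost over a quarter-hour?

$2025

E[N] = 2.7 × 15 = 40.5 (a quarter-hour = 15 minutes); E[cost] = 40.5 × $50 = $2025.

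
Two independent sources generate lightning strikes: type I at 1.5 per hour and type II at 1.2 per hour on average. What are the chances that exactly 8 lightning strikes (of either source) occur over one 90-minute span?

Independent Poisson processes superpose: combined rate λ = 1.5 + 1.2 = 2.7 per hour.
Over the interval, μ = 2.7 × 1.5 = 4.05 (a 90-minute span = 1.5 hours).
P(N = 8) = e^(−4.05) · 4.05^8/8! ≈ 0.0313.

0.0313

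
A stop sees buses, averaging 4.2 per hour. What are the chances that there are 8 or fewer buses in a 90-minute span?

0.8148

Over the interval, μ = 4.2 × 1.5 = 6.3 (a 90-minute span = 1.5 hours).
P(N ≤ 8) = Σ_{j=0}^{8} e^(−μ) μ^j/j! ≈ 0.8148.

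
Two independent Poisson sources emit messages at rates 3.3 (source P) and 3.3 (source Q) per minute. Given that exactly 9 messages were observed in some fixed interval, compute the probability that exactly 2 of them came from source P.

0.0703

Given the total, each event is independently from source P with probability p = λ_P/(λ_P+λ_Q) = 3.3/6.6 = 0.5000.
So K ~ Binomial(9, 3.3/6.6): P(K = 2) = C(9,2) · (3.3/6.6)^2 · (3.3/6.6)^7 ≈ 0.0703.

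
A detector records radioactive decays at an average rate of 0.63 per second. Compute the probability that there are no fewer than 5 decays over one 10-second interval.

Over the interval, μ = 0.63 × 10 = 6.3 (a 10-second interval = 10 seconds).
P(N ≥ 5) = 1 − P(N ≤ 4) = 1 − Σ_{j=0}^{4} e^(−μ) μ^j/j! ≈ 0.7531.

0.7531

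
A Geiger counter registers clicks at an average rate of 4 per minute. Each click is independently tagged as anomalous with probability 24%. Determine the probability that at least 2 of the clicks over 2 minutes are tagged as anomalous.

Thinning: the clicks that are tagged as anomalous themselves form a Poisson process with rate 0.24 × 4 = 0.96 per minute.
Over the interval, μ = 0.96 × 2 = 1.92 (2 minutes).
P(N ≥ 2) = 1 − P(N ≤ 1) ≈ 0.5719.

0.5719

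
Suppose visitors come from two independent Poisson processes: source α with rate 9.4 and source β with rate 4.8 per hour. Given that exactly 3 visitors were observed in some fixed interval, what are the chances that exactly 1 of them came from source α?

0.2269

Given the total, each event is independently from source α with probability p = λ_α/(λ_α+λ_β) = 9.4/14.2 ≈ 0.6620.
So K ~ Binomial(3, 9.4/14.2): P(K = 1) = C(3,1) · (9.4/14.2)^1 · (4.8/14.2)^2 ≈ 0.2269.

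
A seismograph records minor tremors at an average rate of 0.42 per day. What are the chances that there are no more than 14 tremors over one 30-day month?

0.7153

Over the interval, μ = 0.42 × 30 = 12.6 (a 30-day month = 30 days).
P(N ≤ 14) = Σ_{j=0}^{14} e^(−μ) μ^j/j! ≈ 0.7153.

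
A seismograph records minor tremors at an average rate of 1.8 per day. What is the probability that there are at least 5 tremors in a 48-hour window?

0.2936

Over the interval, μ = 1.8 × 2 = 3.6 (a 48-hour window = 2 days).
P(N ≥ 5) = 1 − P(N ≤ 4) = 1 − Σ_{j=0}^{4} e^(−μ) μ^j/j! ≈ 0.2936.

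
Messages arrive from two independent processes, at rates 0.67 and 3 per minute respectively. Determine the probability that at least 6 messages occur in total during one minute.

0.1656

Independent Poisson processes superpose: combined rate λ = 0.67 + 3 = 3.67 per minute.
So μ = 3.67.
P(N ≥ 6) = 1 − P(N ≤ 5) ≈ 0.1656.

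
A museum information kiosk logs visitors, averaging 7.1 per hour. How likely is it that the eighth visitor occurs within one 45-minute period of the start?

0.1694

Over the interval, μ = 7.1 × 0.75 = 5.325 (a 45-minute period = 0.75 hours).
The eighth arrival falls in the interval iff at least 8 events occur there: P(S_8 ≤ t) = P(N ≥ 8) = 1 − P(N ≤ 7) ≈ 0.1694.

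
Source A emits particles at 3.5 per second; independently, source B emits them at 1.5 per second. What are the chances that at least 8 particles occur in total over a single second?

Independent Poisson processes superpose: combined rate λ = 3.5 + 1.5 = 5 per second.
So μ = 5.
P(N ≥ 8) = 1 − P(N ≤ 7) ≈ 0.1334.

0.1334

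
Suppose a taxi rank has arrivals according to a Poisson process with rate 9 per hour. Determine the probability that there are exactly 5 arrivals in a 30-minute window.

0.1708

Over the interval, μ = 9 × 0.5 = 4.5 (a 30-minute window = 0.5 hours).
P(N = 5) = e^(−μ) μ^5/5! = e^(−4.5) · 4.5^5/120 ≈ 0.1708.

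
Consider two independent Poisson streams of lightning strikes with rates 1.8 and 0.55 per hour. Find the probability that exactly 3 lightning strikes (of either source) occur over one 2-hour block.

Independent Poisson processes superpose: combined rate λ = 1.8 + 0.55 = 2.35 per hour.
Over the interval, μ = 2.35 × 2 = 4.7 (a 2-hour block = 2 hours).
P(N = 3) = e^(−4.7) · 4.7^3/3! ≈ 0.1574.

0.1574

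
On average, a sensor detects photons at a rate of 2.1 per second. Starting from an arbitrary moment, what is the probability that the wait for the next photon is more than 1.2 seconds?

0.0805

The wait for the next event is exponential with rate λ = 2.1 per second.
P(T > 1.2) = e^(−λt) = e^(−2.1 × 1.2) = e^(−2.52) ≈ 0.0805.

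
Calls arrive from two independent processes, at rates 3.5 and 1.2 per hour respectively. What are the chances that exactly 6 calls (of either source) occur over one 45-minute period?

0.0785

Independent Poisson processes superpose: combined rate λ = 3.5 + 1.2 = 4.7 per hour.
Over the interval, μ = 4.7 × 0.75 = 3.525 (a 45-minute period = 0.75 hours).
P(N = 6) = e^(−3.525) · 3.525^6/6! ≈ 0.0785.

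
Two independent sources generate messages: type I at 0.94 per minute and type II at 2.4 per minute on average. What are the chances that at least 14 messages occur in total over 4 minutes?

Independent Poisson processes superpose: combined rate λ = 0.94 + 2.4 = 3.34 per minute.
Over the interval, μ = 3.34 × 4 = 13.36 (4 minutes).
P(N ≥ 14) = 1 − P(N ≤ 13) ≈ 0.4665.

0.4665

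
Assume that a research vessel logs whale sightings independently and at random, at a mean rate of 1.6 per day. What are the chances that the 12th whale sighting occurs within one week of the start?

0.4446

Over the interval, μ = 1.6 × 7 = 11.2 (a week = 7 days).
The 12th arrival falls in the interval iff at least 12 events occur there: P(S_12 ≤ t) = P(N ≥ 12) = 1 − P(N ≤ 11) ≈ 0.4446.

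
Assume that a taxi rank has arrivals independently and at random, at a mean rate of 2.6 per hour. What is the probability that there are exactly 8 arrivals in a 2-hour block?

0.0731

Over the interval, μ = 2.6 × 2 = 5.2 (a 2-hour block = 2 hours).
P(N = 8) = e^(−μ) μ^8/8! = e^(−5.2) · 5.2^8/40320 ≈ 0.0731.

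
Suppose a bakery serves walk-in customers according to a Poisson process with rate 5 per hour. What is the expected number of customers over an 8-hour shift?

40

E[N] = λt = 5 × 8 = 40 (an 8-hour shift = 8 hours).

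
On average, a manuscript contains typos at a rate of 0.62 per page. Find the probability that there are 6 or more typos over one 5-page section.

Over the interval, μ = 0.62 × 5 = 3.1 (a 5-page section = 5 pages).
P(N ≥ 6) = 1 − P(N ≤ 5) = 1 − Σ_{j=0}^{5} e^(−μ) μ^j/j! ≈ 0.0943.

0.0943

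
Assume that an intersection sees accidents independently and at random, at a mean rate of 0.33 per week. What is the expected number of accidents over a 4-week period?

E[N] = λt = 0.33 × 4 = 1.32 (a 4-week period = 4 weeks).

1.32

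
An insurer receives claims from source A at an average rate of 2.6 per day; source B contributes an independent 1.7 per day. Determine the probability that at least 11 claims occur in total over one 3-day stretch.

Independent Poisson processes superpose: combined rate λ = 2.6 + 1.7 = 4.3 per day.
Over the interval, μ = 4.3 × 3 = 12.9 (a 3-day stretch = 3 days).
P(N ≥ 11) = 1 − P(N ≤ 10) ≈ 0.7396.

0.7396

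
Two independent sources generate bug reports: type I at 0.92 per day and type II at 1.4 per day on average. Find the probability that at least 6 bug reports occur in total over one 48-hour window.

0.3212

Independent Poisson processes superpose: combined rate λ = 0.92 + 1.4 = 2.32 per day.
Over the interval, μ = 2.32 × 2 = 4.64 (a 48-hour window = 2 days).
P(N ≥ 6) = 1 − P(N ≤ 5) ≈ 0.3212.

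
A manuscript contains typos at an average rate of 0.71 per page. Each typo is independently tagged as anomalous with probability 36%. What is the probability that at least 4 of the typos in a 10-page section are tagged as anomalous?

Thinning: the typos that are tagged as anomalous themselves form a Poisson process with rate 0.36 × 0.71 = 0.2556 per page.
Over the interval, μ = 0.2556 × 10 = 2.556 (a 10-page section = 10 pages).
P(N ≥ 4) = 1 − P(N ≤ 3) ≈ 0.2545.

0.2545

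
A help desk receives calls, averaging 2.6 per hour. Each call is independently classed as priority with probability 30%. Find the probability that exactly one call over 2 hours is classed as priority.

Thinning: the calls that are classed as priority themselves form a Poisson process with rate 0.3 × 2.6 = 0.78 per hour.
Over the interval, μ = 0.78 × 2 = 1.56 (2 hours).
P(N = 1) = e^(−1.56) · 1.56^1/1! ≈ 0.3278.

0.3278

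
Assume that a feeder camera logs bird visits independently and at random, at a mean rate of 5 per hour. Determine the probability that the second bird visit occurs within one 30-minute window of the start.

Over the interval, μ = 5 × 0.5 = 2.5 (a 30-minute window = 0.5 hours).
The second arrival falls in the interval iff at least 2 events occur there: P(S_2 ≤ t) = P(N ≥ 2) = 1 − P(N ≤ 1) ≈ 0.7127.

0.7127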